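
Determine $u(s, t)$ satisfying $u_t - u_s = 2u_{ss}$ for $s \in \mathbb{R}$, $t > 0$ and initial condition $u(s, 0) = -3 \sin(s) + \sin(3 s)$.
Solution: Moving frame: $\eta = s + t$, $\sigma = t$, $u = w(\eta,\sigma)$, so $u_t = w_{\sigma} + w_{\eta}$ and $u_{ss} = w_{\eta\eta}$.
Hence $u_t - u_s = w_{\sigma}$ and the PDE becomes the heat equation $w_{\sigma} = 2w_{\eta\eta}$ on $\eta \in \mathbb{R}$.
Initial data: $w(\eta,0) = u(\eta,0) = -3 \sin(\eta) + \sin(3 \eta)$. Each mode $\sin(n\eta)$ decays as $e^{-2n^2\sigma}$ on $\mathbb{R}$, so $w(\eta,\sigma) = \sum c_n e^{-2n^2\sigma} \sin(n\eta)$ with $c_1=-3, c_3=1$: $w(\eta,\sigma) = -3 e^{-2 \sigma} \sin(\eta) + e^{-18 \sigma} \sin(3 \eta)$.
Substituting back: $u(s,t) = w(s + t, t)$.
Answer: $u(s, t) = -3 e^{-2 t} \sin(s + t) + e^{-18 t} \sin(3 s + 3 t)$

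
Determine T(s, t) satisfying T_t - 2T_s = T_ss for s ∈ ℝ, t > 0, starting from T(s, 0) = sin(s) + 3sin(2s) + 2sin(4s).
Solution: Moving frame: η = s + 2t, σ = t, T = u(η,σ), so T_t = u_σ + 2u_η and T_ss = u_ηη.
Hence T_t - 2T_s = u_σ and the PDE becomes the heat equation u_σ = u_ηη on η ∈ ℝ.
Initial data: u(η,0) = T(η,0) = sin(η) + 3sin(2η) + 2sin(4η). Each mode sin(nη) decays as exp(-n²σ) on ℝ, so u(η,σ) = Σ c_n exp(-n²σ) sin(nη) with c_1=1, c_2=3, c_4=2: u(η,σ) = exp(-σ)sin(η) + 3exp(-4σ)sin(2η) + 2exp(-16σ)sin(4η).
Substituting back: T(s,t) = u(s + 2t, t).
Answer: T(s, t) = exp(-t)sin(s + 2t) + 3exp(-4t)sin(2s + 4t) + 2exp(-16t)sin(4s + 8t)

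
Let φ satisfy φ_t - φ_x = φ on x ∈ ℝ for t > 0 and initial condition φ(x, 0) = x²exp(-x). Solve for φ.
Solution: Substitute φ = exp(-x)u, i.e. u = exp(x)φ.
By the product rule, φ_x = exp(-x)(u_x - u), φ_t = exp(-x)u_t.
Substituting into the PDE and dividing by exp(-x): u_t - (u_x - u) = u.
The lower-order terms cancel, leaving the standard advection equation u_t - u_x = 0.
Initial data for u: u(x,0) = exp(x)φ(x,0) = x².
Solve for u:
  By method of characteristics (waves move left with speed 1):
  Along characteristics x + t = const, u is constant, so u(x,t) = f(x + t) with f = u(·, 0).
Hence u(x,t) = t² + 2tx + x².
Transform back: φ(x,t) = exp(-x)u(x,t).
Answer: φ(x, t) = t²exp(-x) + 2txexp(-x) + x²exp(-x)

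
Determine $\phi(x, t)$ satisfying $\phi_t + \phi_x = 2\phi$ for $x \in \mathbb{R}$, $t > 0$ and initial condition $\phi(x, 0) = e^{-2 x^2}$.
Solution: Substitute $\phi = e^{2t}u$, i.e. $u = e^{-2t}\phi$.
By the product rule, $\phi_t = e^{2t}(u_t + 2u)$, $\phi_x = e^{2t}u_x$.
Substituting into the PDE and dividing by $e^{2t}$: $u_t + 2u + u_x = 2u$.
The lower-order terms cancel, leaving the standard advection equation $u_t + u_x = 0$.
Initial data for $u$: $u(x,0) = \phi(x,0) = e^{-2 x^2}$.
Solve for $u$:
  By method of characteristics (waves move right with speed 1):
  Along characteristics $x - t =$ const, $u$ is constant, so $u(x,t) = f(x - t)$ with $f = u( \cdot , 0)$.
Hence $u(x,t) = e^{-2 (-t + x)^2}$.
Transform back: $\phi(x,t) = e^{2t}u(x,t)$.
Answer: $\phi(x, t) = e^{2 t} e^{-2 (-t + x)^2}$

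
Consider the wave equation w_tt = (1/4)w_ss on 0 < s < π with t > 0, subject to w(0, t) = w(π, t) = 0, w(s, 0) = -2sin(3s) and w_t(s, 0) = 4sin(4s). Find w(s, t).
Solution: Separating variables: w = Σ [A_n cos(ω_n t) + B_n sin(ω_n t)] sin(ns), ω_n = n/2. From ICs (B_n = velocity coefficient / ω_n): A_3=-2, B_4=2.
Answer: w(s, t) = -2sin(3s)cos(3t/2) + 2sin(4s)sin(2t)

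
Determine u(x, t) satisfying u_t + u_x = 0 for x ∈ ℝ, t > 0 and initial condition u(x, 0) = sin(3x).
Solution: By characteristics (dx/dt = 1), u(x,t) = f(x - t) with f = u(·, 0).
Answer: u(x, t) = -sin(3t - 3x)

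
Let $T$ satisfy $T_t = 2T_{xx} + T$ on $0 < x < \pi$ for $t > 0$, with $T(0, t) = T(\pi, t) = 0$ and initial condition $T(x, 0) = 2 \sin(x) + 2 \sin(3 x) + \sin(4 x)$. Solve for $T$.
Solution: Substitute $T = e^{t}u$.
Then $T_t = e^{t}(u_t + u)$, $T_{xx} = e^{t}u_{xx}$; substituting and dividing by $e^{t}$, the lower-order terms cancel: $u_t = 2u_{xx}$ (standard heat equation).
Data for $u$: $u(x,0) = T(x,0) = 2 \sin(x) + 2 \sin(3 x) + \sin(4 x)$. The boundary conditions carry over: $u(0,t) = u(\pi,t) = 0$.
Separating variables: $u = \sum c_n e^{-2n^2t} \sin(nx)$. From $u(x,0) = 2 \sin(x) + 2 \sin(3 x) + \sin(4 x)$: $c_1=2, c_3=2, c_4=1$.
So $u(x,t) = 2 e^{-2 t} \sin(x) + 2 e^{-18 t} \sin(3 x) + e^{-32 t} \sin(4 x)$, and $T(x,t) = e^{t}u(x,t)$.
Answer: $T(x, t) = 2 e^{-t} \sin(x) + 2 e^{-17 t} \sin(3 x) + e^{-31 t} \sin(4 x)$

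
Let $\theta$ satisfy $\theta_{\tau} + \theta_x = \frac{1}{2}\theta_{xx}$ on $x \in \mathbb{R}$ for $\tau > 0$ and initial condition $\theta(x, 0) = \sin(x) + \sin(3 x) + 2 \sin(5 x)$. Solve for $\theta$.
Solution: Change to a moving frame: let $\eta = x - \tau$, $\sigma = \tau$ and write $\theta(x,\tau) = u(\eta,\sigma)$.
By the chain rule $\theta_{\tau} = u_{\sigma} - u_{\eta}$, $\theta_x = u_{\eta}$, $\theta_{xx} = u_{\eta\eta}$.
Then $\theta_{\tau} + \theta_x = u_{\sigma}$: the advection term cancels and the PDE becomes the heat equation $u_{\sigma} = \frac{1}{2}u_{\eta\eta}$ on $\eta \in \mathbb{R}$.
Initial data: $u(\eta,0) = \theta(\eta,0) = \sin(\eta) + \sin(3 \eta) + 2 \sin(5 \eta)$.
On $\eta \in \mathbb{R}$ each mode satisfies $(\sin(n\eta))'' = -n^2 \sin(n\eta)$, so $e^{-n^2\sigma/2} \sin(n\eta)$ solves the heat equation; by superposition $u(\eta,\sigma) = \sum c_n e^{-n^2\sigma/2} \sin(n\eta)$.
Reading off the coefficients: $c_1=1, c_3=1, c_5=2$, so $u(\eta,\sigma) = e^{-\sigma/2} \sin(\eta) + e^{-9 \sigma/2} \sin(3 \eta) + 2 e^{-25 \sigma/2} \sin(5 \eta)$.
Substituting back $\eta = x - \tau$, $\sigma = \tau$: $\theta(x,\tau) = u(x - \tau, \tau)$.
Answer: $\theta(x, \tau) = - e^{-\tau/2} \sin(\tau - x) -  e^{-9 \tau/2} \sin(3 \tau - 3 x) - 2 e^{-25 \tau/2} \sin(5 \tau - 5 x)$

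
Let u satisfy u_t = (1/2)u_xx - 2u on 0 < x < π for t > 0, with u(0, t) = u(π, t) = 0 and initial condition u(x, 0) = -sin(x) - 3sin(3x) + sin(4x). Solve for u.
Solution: Substitute u = exp(-2t)w.
Then u_t = exp(-2t)(w_t - 2w), u_xx = exp(-2t)w_xx; substituting and dividing by exp(-2t), the lower-order terms cancel: w_t = (1/2)w_xx (standard heat equation).
Data for w: w(x,0) = u(x,0) = -sin(x) - 3sin(3x) + sin(4x). The boundary conditions carry over: w(0,t) = w(π,t) = 0.
Separating variables: w = Σ c_n exp(-n²t/2) sin(nx). From w(x,0) = -sin(x) - 3sin(3x) + sin(4x): c_1=-1, c_3=-3, c_4=1.
So w(x,t) = exp(-8t)sin(4x) - exp(-t/2)sin(x) - 3exp(-9t/2)sin(3x), and u(x,t) = exp(-2t)w(x,t).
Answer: u(x, t) = exp(-10t)sin(4x) - exp(-5t/2)sin(x) - 3exp(-13t/2)sin(3x)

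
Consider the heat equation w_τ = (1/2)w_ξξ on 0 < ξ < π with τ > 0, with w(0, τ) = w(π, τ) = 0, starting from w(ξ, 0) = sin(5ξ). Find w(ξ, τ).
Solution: Separating variables: w = Σ c_n exp(-n²τ/2) sin(nξ). From w(ξ,0) = sin(5ξ): c_5=1.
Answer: w(ξ, τ) = exp(-25τ/2)sin(5ξ)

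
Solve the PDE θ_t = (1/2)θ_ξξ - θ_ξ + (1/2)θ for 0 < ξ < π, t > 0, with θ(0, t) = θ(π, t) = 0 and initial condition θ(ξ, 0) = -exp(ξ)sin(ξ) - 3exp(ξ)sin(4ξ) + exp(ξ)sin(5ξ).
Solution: Substitute θ = exp(ξ)u.
Then θ_ξ = exp(ξ)(u_ξ + u), θ_ξξ = exp(ξ)(u_ξξ + 2u_ξ + u), θ_t = exp(ξ)u_t; substituting and dividing by exp(ξ), the lower-order terms cancel: u_t = (1/2)u_ξξ (standard heat equation).
Data for u: u(ξ,0) = exp(-ξ)θ(ξ,0) = -sin(ξ) - 3sin(4ξ) + sin(5ξ). The boundary conditions carry over: u(0,t) = u(π,t) = 0.
Separating variables: u = Σ c_n exp(-n²t/2) sin(nξ). From u(ξ,0) = -sin(ξ) - 3sin(4ξ) + sin(5ξ): c_1=-1, c_4=-3, c_5=1.
So u(ξ,t) = -3exp(-8t)sin(4ξ) - exp(-t/2)sin(ξ) + exp(-25t/2)sin(5ξ), and θ(ξ,t) = exp(ξ)u(ξ,t).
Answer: θ(ξ, t) = -3exp(-8t)exp(ξ)sin(4ξ) - exp(-t/2)exp(ξ)sin(ξ) + exp(-25t/2)exp(ξ)sin(5ξ)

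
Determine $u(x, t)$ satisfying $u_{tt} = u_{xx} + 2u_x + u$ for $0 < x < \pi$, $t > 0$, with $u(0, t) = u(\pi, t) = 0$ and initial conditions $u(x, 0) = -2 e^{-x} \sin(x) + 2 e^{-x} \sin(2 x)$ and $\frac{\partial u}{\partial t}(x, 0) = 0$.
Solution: Substitute $u = e^{-x}w$.
Then $u_x = e^{-x}(w_x - w)$, $u_{xx} = e^{-x}(w_{xx} - 2w_x + w)$, $u_{tt} = e^{-x}w_{tt}$; substituting and dividing by $e^{-x}$, the lower-order terms cancel: $w_{tt} = w_{xx}$ (standard wave equation).
Data for $w$: $w(x,0) = e^{x}u(x,0) = -2 \sin(x) + 2 \sin(2 x)$; $w_t(x,0) = e^{x}u_t(x,0) = 0$. The boundary conditions carry over: $w(0,t) = w(\pi,t) = 0$.
Separating variables: $w = \sum [A_n \cos(\omega_n t) + B_n \sin(\omega_n t)] \sin(nx)$, $\omega_n = n$. From ICs: $A_1=-2, A_2=2$.
So $w(x,t) = -2 \sin(x) \cos(t) + 2 \sin(2 x) \cos(2 t)$, and $u(x,t) = e^{-x}w(x,t)$.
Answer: $u(x, t) = -2 e^{-x} \sin(x) \cos(t) + 2 e^{-x} \sin(2 x) \cos(2 t)$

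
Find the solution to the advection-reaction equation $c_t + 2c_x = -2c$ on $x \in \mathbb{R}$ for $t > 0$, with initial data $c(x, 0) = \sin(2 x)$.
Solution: Substitute $c = e^{-2t}u$, i.e. $u = e^{2t}c$.
By the product rule, $c_t = e^{-2t}(u_t - 2u)$, $c_x = e^{-2t}u_x$.
Substituting into the PDE and dividing by $e^{-2t}$: $u_t - 2u + 2u_x = -2u$.
The lower-order terms cancel, leaving the standard advection equation $u_t + 2u_x = 0$.
Initial data for $u$: $u(x,0) = c(x,0) = \sin(2 x)$.
Solve for $u$:
  By method of characteristics (waves move right with speed 2):
  Along characteristics $x - 2t =$ const, $u$ is constant, so $u(x,t) = f(x - 2t)$ with $f = u( \cdot , 0)$.
Hence $u(x,t) = - \sin(4 t - 2 x)$.
Transform back: $c(x,t) = e^{-2t}u(x,t)$.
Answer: $c(x, t) = - e^{-2 t} \sin(4 t - 2 x)$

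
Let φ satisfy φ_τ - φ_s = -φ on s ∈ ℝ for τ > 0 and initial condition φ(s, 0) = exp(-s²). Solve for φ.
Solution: Substitute φ = exp(-τ)u.
Then φ_τ = exp(-τ)(u_τ - u), φ_s = exp(-τ)u_s; substituting and dividing by exp(-τ), the lower-order terms cancel: u_τ - u_s = 0 (standard advection equation).
Data for u: u(s,0) = φ(s,0) = exp(-s²).
By characteristics (ds/dτ = -1), u(s,τ) = f(s + τ) with f = u(·, 0).
So u(s,τ) = exp(-(s + τ)²), and φ(s,τ) = exp(-τ)u(s,τ).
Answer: φ(s, τ) = exp(-τ)exp(-(s + τ)²)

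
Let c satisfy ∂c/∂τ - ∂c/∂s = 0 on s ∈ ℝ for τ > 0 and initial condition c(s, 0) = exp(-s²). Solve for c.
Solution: By method of characteristics (waves move left with speed 1):
Along characteristics s + τ = const, c is constant, so c(s,τ) = f(s + τ) with f = c(·, 0).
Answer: c(s, τ) = exp(-(s + τ)²)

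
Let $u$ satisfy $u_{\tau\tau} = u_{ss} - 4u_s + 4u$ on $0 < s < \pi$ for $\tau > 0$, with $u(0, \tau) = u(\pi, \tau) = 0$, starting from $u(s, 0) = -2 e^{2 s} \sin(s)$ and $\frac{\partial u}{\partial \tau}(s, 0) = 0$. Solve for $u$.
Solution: Substitute $u = e^{2s}w$, i.e. $w = e^{-2s}u$.
By the product rule, $u_s = e^{2s}(w_s + 2w)$, $u_{ss} = e^{2s}(w_{ss} + 4w_s + 4w)$, $u_{\tau\tau} = e^{2s}w_{\tau\tau}$.
Substituting into the PDE and dividing by $e^{2s}$: $w_{\tau\tau} = (w_{ss} + 4w_s + 4w) - 4(w_s + 2w) + 4w$.
The lower-order terms cancel, leaving the standard wave equation $w_{\tau\tau} = w_{ss}$.
Initial data for $w$: $w(s,0) = e^{-2s}u(s,0) = -2 \sin(s)$; $w_{\tau}(s,0) = e^{-2s}u_{\tau}(s,0) = 0$. The boundary conditions carry over: $w(0,\tau) = w(\pi,\tau) = 0$.
Solve for $w$:
  Using separation of variables $w = X(s)T(\tau)$:
  Eigenfunctions: $\sin(ns)$, $n = 1, 2, 3, \ldots$
  General solution: $w(s, \tau) = \sum [A_n \cos(n \tau) + B_n \sin(n \tau)] \sin(ns)$
  From $w(s,0) = -2 \sin(s)$: $A_1=-2$. From $w_{\tau}(s,0) = 0$: all $B_n = 0$.
Hence $w(s,\tau) = -2 \sin(s) \cos(\tau)$.
Transform back: $u(s,\tau) = e^{2s}w(s,\tau)$.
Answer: $u(s, \tau) = -2 e^{2 s} \sin(s) \cos(\tau)$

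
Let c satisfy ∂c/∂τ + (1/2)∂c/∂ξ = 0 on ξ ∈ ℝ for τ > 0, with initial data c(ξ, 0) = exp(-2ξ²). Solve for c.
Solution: By characteristics (dξ/dτ = 1/2), c(ξ,τ) = f(ξ - (1/2)τ) with f = c(·, 0).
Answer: c(ξ, τ) = exp(-2(ξ - τ/2)²)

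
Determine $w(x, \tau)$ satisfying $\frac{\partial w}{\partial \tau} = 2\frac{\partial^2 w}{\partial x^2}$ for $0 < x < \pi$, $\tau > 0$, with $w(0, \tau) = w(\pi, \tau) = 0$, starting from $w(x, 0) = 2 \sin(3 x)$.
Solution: Using separation of variables $w = X(x)T(\tau)$:
Eigenfunctions: $\sin(nx)$, $n = 1, 2, 3, \ldots$
General solution: $w(x, \tau) = \sum c_n \sin(nx) e^{-2n^2 \tau}$
Matching $w(x,0) = 2 \sin(3 x)$ term by term: $c_3=2$.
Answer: $w(x, \tau) = 2 e^{-18 \tau} \sin(3 x)$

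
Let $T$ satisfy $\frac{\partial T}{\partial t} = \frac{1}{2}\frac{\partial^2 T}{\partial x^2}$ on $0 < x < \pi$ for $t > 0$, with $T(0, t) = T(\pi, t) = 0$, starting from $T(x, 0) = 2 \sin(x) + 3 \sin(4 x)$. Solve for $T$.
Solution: Using separation of variables $T = X(x)G(t)$:
Eigenfunctions: $\sin(nx)$, $n = 1, 2, 3, \ldots$
General solution: $T(x, t) = \sum c_n \sin(nx) e^{-n^2 t/2}$
Matching $T(x,0) = 2 \sin(x) + 3 \sin(4 x)$ term by term: $c_1=2, c_4=3$.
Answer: $T(x, t) = 3 e^{-8 t} \sin(4 x) + 2 e^{-t/2} \sin(x)$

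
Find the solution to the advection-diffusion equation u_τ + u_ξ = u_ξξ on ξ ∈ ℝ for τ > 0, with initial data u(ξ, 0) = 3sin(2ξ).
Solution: Change to a moving frame: let η = ξ - τ, σ = τ and write u(ξ,τ) = w(η,σ).
By the chain rule u_τ = w_σ - w_η, u_ξ = w_η, u_ξξ = w_ηη.
Then u_τ + u_ξ = w_σ: the advection term cancels and the PDE becomes the heat equation w_σ = w_ηη on η ∈ ℝ.
Initial data: w(η,0) = u(η,0) = 3sin(2η).
On η ∈ ℝ each mode satisfies (sin(nη))″ = -n² sin(nη), so exp(-n²σ) sin(nη) solves the heat equation; by superposition w(η,σ) = Σ c_n exp(-n²σ) sin(nη).
Reading off the coefficients: c_2=3, so w(η,σ) = 3exp(-4σ)sin(2η).
Substituting back η = ξ - τ, σ = τ: u(ξ,τ) = w(ξ - τ, τ).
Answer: u(ξ, τ) = 3exp(-4τ)sin(2ξ - 2τ)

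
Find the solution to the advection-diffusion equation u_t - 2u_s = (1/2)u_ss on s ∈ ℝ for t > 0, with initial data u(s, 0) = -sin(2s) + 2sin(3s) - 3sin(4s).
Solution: Moving frame: η = s + 2t, σ = t, u = w(η,σ), so u_t = w_σ + 2w_η and u_ss = w_ηη.
Hence u_t - 2u_s = w_σ and the PDE becomes the heat equation w_σ = (1/2)w_ηη on η ∈ ℝ.
Initial data: w(η,0) = u(η,0) = -sin(2η) + 2sin(3η) - 3sin(4η). Each mode sin(nη) decays as exp(-n²σ/2) on ℝ, so w(η,σ) = Σ c_n exp(-n²σ/2) sin(nη) with c_2=-1, c_3=2, c_4=-3: w(η,σ) = -exp(-2σ)sin(2η) - 3exp(-8σ)sin(4η) + 2exp(-9σ/2)sin(3η).
Substituting back: u(s,t) = w(s + 2t, t).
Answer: u(s, t) = -exp(-2t)sin(2s + 4t) - 3exp(-8t)sin(4s + 8t) + 2exp(-9t/2)sin(3s + 6t)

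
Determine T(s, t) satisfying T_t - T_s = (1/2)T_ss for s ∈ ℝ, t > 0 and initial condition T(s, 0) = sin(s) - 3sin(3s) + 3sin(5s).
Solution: Change to a moving frame: let η = s + t, σ = t and write T(s,t) = u(η,σ).
By the chain rule T_t = u_σ + u_η, T_s = u_η, T_ss = u_ηη.
Then T_t - T_s = u_σ: the advection term cancels and the PDE becomes the heat equation u_σ = (1/2)u_ηη on η ∈ ℝ.
Initial data: u(η,0) = T(η,0) = sin(η) - 3sin(3η) + 3sin(5η).
On η ∈ ℝ each mode satisfies (sin(nη))″ = -n² sin(nη), so exp(-n²σ/2) sin(nη) solves the heat equation; by superposition u(η,σ) = Σ c_n exp(-n²σ/2) sin(nη).
Reading off the coefficients: c_1=1, c_3=-3, c_5=3, so u(η,σ) = exp(-σ/2)sin(η) - 3exp(-9σ/2)sin(3η) + 3exp(-25σ/2)sin(5η).
Substituting back η = s + t, σ = t: T(s,t) = u(s + t, t).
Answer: T(s, t) = exp(-t/2)sin(s + t) - 3exp(-9t/2)sin(3s + 3t) + 3exp(-25t/2)sin(5s + 5t)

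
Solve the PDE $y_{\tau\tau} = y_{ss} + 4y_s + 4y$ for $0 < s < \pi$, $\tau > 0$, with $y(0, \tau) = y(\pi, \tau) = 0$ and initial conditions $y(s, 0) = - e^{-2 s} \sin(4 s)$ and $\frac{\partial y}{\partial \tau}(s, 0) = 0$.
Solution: Substitute $y = e^{-2s}u$, i.e. $u = e^{2s}y$.
By the product rule, $y_s = e^{-2s}(u_s - 2u)$, $y_{ss} = e^{-2s}(u_{ss} - 4u_s + 4u)$, $y_{\tau\tau} = e^{-2s}u_{\tau\tau}$.
Substituting into the PDE and dividing by $e^{-2s}$: $u_{\tau\tau} = (u_{ss} - 4u_s + 4u) + 4(u_s - 2u) + 4u$.
The lower-order terms cancel, leaving the standard wave equation $u_{\tau\tau} = u_{ss}$.
Initial data for $u$: $u(s,0) = e^{2s}y(s,0) = - \sin(4 s)$; $u_{\tau}(s,0) = e^{2s}y_{\tau}(s,0) = 0$. The boundary conditions carry over: $u(0,\tau) = u(\pi,\tau) = 0$.
Solve for $u$:
  Using separation of variables $u = X(s)T(\tau)$:
  Eigenfunctions: $\sin(ns)$, $n = 1, 2, 3, \ldots$
  General solution: $u(s, \tau) = \sum [A_n \cos(n \tau) + B_n \sin(n \tau)] \sin(ns)$
  From $u(s,0) = - \sin(4 s)$: $A_4=-1$. From $u_{\tau}(s,0) = 0$: all $B_n = 0$.
Hence $u(s,\tau) = - \sin(4 s) \cos(4 \tau)$.
Transform back: $y(s,\tau) = e^{-2s}u(s,\tau)$.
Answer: $y(s, \tau) = - e^{-2 s} \sin(4 s) \cos(4 \tau)$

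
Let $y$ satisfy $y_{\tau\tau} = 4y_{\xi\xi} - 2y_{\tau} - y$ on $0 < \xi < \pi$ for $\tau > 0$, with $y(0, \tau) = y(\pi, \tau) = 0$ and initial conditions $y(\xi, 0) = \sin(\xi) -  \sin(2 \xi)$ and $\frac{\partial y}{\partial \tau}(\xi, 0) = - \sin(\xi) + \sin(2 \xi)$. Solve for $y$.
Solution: Substitute $y = e^{-\tau}u$.
Then $y_{\tau} = e^{-\tau}(u_{\tau} - u)$, $y_{\tau\tau} = e^{-\tau}(u_{\tau\tau} - 2u_{\tau} + u)$, $y_{\xi\xi} = e^{-\tau}u_{\xi\xi}$; substituting and dividing by $e^{-\tau}$, the lower-order terms cancel: $u_{\tau\tau} = 4u_{\xi\xi}$ (standard wave equation).
Data for $u$: $u(\xi,0) = y(\xi,0) = \sin(\xi) - \sin(2 \xi)$; $u_{\tau}(\xi,0) = y_{\tau}(\xi,0) + y(\xi,0) = 0$. The boundary conditions carry over: $u(0,\tau) = u(\pi,\tau) = 0$.
Separating variables: $u = \sum [A_n \cos(\omega_n \tau) + B_n \sin(\omega_n \tau)] \sin(n\xi)$, $\omega_n = 2n$. From ICs: $A_1=1, A_2=-1$.
So $u(\xi,\tau) = \sin(\xi) \cos(2 \tau) - \sin(2 \xi) \cos(4 \tau)$, and $y(\xi,\tau) = e^{-\tau}u(\xi,\tau)$.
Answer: $y(\xi, \tau) = e^{-\tau} \sin(\xi) \cos(2 \tau) -  e^{-\tau} \sin(2 \xi) \cos(4 \tau)$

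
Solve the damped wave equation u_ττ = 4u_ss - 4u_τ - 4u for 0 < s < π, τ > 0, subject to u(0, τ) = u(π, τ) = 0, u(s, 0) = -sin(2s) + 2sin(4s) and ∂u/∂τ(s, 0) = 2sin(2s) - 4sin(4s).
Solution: Substitute u = exp(-2τ)w, i.e. w = exp(2τ)u.
By the product rule, u_τ = exp(-2τ)(w_τ - 2w), u_ττ = exp(-2τ)(w_ττ - 4w_τ + 4w), u_ss = exp(-2τ)w_ss.
Substituting into the PDE and dividing by exp(-2τ): w_ττ - 4w_τ + 4w = 4w_ss - 4(w_τ - 2w) - 4w.
The lower-order terms cancel, leaving the standard wave equation w_ττ = 4w_ss.
Initial data for w: w(s,0) = u(s,0) = -sin(2s) + 2sin(4s); w_τ(s,0) = u_τ(s,0) + 2u(s,0) = 0. The boundary conditions carry over: w(0,τ) = w(π,τ) = 0.
Solve for w:
  Using separation of variables w = X(s)T(τ):
  Eigenfunctions: sin(ns), n = 1, 2, 3, ...
  General solution: w(s, τ) = Σ [A_n cos(2n τ) + B_n sin(2n τ)] sin(ns)
  From w(s,0) = -sin(2s) + 2sin(4s): A_2=-1, A_4=2. From w_τ(s,0) = 0: all B_n = 0.
Hence w(s,τ) = -sin(2s)cos(4τ) + 2sin(4s)cos(8τ).
Transform back: u(s,τ) = exp(-2τ)w(s,τ).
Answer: u(s, τ) = -exp(-2τ)sin(2s)cos(4τ) + 2exp(-2τ)sin(4s)cos(8τ)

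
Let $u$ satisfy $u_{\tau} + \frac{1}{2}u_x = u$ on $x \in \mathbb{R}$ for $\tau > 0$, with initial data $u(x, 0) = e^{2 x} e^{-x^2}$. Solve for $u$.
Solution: Substitute $u = e^{2x}w$.
Then $u_x = e^{2x}(w_x + 2w)$, $u_{\tau} = e^{2x}w_{\tau}$; substituting and dividing by $e^{2x}$, the lower-order terms cancel: $w_{\tau} + \frac{1}{2}w_x = 0$ (standard advection equation).
Data for $w$: $w(x,0) = e^{-2x}u(x,0) = e^{-x^2}$.
By characteristics ($dx/d\tau = 1/2$), $w(x,\tau) = f(x - \frac{1}{2}\tau)$ with $f = w( \cdot , 0)$.
So $w(x,\tau) = e^{-(x - \tau/2)^2}$, and $u(x,\tau) = e^{2x}w(x,\tau)$.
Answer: $u(x, \tau) = e^{2 x} e^{-(-\tau/2 + x)^2}$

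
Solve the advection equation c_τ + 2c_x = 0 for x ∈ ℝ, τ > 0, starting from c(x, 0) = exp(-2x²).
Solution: By characteristics (dx/dτ = 2), c(x,τ) = f(x - 2τ) with f = c(·, 0).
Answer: c(x, τ) = exp(-2(x - 2τ)²)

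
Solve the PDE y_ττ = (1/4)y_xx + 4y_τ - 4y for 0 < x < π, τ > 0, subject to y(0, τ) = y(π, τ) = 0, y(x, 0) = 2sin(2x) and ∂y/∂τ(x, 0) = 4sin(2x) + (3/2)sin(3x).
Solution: Substitute y = exp(2τ)u.
Then y_τ = exp(2τ)(u_τ + 2u), y_ττ = exp(2τ)(u_ττ + 4u_τ + 4u), y_xx = exp(2τ)u_xx; substituting and dividing by exp(2τ), the lower-order terms cancel: u_ττ = (1/4)u_xx (standard wave equation).
Data for u: u(x,0) = y(x,0) = 2sin(2x); u_τ(x,0) = y_τ(x,0) - 2y(x,0) = (3/2)sin(3x). The boundary conditions carry over: u(0,τ) = u(π,τ) = 0.
Separating variables: u = Σ [A_n cos(ω_n τ) + B_n sin(ω_n τ)] sin(nx), ω_n = n/2. From ICs (B_n = velocity coefficient / ω_n): A_2=2, B_3=1.
So u(x,τ) = 2sin(2x)cos(τ) + sin(3x)sin(3τ/2), and y(x,τ) = exp(2τ)u(x,τ).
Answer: y(x, τ) = 2exp(2τ)sin(2x)cos(τ) + exp(2τ)sin(3x)sin(3τ/2)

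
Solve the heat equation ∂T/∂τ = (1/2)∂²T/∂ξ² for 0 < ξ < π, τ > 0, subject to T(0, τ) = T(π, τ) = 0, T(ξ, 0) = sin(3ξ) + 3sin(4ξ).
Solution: Using separation of variables T = X(ξ)G(τ):
Eigenfunctions: sin(nξ), n = 1, 2, 3, ...
General solution: T(ξ, τ) = Σ c_n sin(nξ) exp(-n² τ/2)
Matching T(ξ,0) = sin(3ξ) + 3sin(4ξ) term by term: c_3=1, c_4=3.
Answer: T(ξ, τ) = 3exp(-8τ)sin(4ξ) + exp(-9τ/2)sin(3ξ)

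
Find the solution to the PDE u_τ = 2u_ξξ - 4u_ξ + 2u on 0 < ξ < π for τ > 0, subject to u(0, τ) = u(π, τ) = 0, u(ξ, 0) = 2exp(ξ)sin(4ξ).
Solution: Substitute u = exp(ξ)w, i.e. w = exp(-ξ)u.
By the product rule, u_ξ = exp(ξ)(w_ξ + w), u_ξξ = exp(ξ)(w_ξξ + 2w_ξ + w), u_τ = exp(ξ)w_τ.
Substituting into the PDE and dividing by exp(ξ): w_τ = 2(w_ξξ + 2w_ξ + w) - 4(w_ξ + w) + 2w.
The lower-order terms cancel, leaving the standard heat equation w_τ = 2w_ξξ.
Initial data for w: w(ξ,0) = exp(-ξ)u(ξ,0) = 2sin(4ξ). The boundary conditions carry over: w(0,τ) = w(π,τ) = 0.
Solve for w:
  Using separation of variables w = X(ξ)T(τ):
  Eigenfunctions: sin(nξ), n = 1, 2, 3, ...
  General solution: w(ξ, τ) = Σ c_n sin(nξ) exp(-2n² τ)
  Matching w(ξ,0) = 2sin(4ξ) term by term: c_4=2.
Hence w(ξ,τ) = 2exp(-32τ)sin(4ξ).
Transform back: u(ξ,τ) = exp(ξ)w(ξ,τ).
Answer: u(ξ, τ) = 2exp(ξ)exp(-32τ)sin(4ξ)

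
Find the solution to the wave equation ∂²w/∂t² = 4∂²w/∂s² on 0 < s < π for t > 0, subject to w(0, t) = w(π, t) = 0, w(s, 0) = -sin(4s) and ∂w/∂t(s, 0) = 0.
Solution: Using separation of variables w = X(s)T(t):
Eigenfunctions: sin(ns), n = 1, 2, 3, ...
General solution: w(s, t) = Σ [A_n cos(2n t) + B_n sin(2n t)] sin(ns)
From w(s,0) = -sin(4s): A_4=-1. From w_t(s,0) = 0: all B_n = 0.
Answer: w(s, t) = -sin(4s)cos(8t)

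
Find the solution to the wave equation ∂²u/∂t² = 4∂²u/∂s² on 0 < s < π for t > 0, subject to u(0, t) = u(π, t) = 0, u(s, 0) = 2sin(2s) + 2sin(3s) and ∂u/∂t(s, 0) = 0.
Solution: Separating variables: u = Σ [A_n cos(ω_n t) + B_n sin(ω_n t)] sin(ns), ω_n = 2n. From ICs: A_2=2, A_3=2.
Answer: u(s, t) = 2sin(2s)cos(4t) + 2sin(3s)cos(6t)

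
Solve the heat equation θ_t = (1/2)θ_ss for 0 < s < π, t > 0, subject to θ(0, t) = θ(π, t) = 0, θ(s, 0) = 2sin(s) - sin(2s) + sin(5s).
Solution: Separating variables: θ = Σ c_n exp(-n²t/2) sin(ns). From θ(s,0) = 2sin(s) - sin(2s) + sin(5s): c_1=2, c_2=-1, c_5=1.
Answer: θ(s, t) = -exp(-2t)sin(2s) + 2exp(-t/2)sin(s) + exp(-25t/2)sin(5s)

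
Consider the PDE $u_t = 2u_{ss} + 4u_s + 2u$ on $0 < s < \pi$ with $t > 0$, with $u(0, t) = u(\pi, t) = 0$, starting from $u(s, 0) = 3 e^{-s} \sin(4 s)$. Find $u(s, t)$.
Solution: Substitute $u = e^{-s}w$.
Then $u_s = e^{-s}(w_s - w)$, $u_{ss} = e^{-s}(w_{ss} - 2w_s + w)$, $u_t = e^{-s}w_t$; substituting and dividing by $e^{-s}$, the lower-order terms cancel: $w_t = 2w_{ss}$ (standard heat equation).
Data for $w$: $w(s,0) = e^{s}u(s,0) = 3 \sin(4 s)$. The boundary conditions carry over: $w(0,t) = w(\pi,t) = 0$.
Separating variables: $w = \sum c_n e^{-2n^2t} \sin(ns)$. From $w(s,0) = 3 \sin(4 s)$: $c_4=3$.
So $w(s,t) = 3 e^{-32 t} \sin(4 s)$, and $u(s,t) = e^{-s}w(s,t)$.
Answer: $u(s, t) = 3 e^{-s} e^{-32 t} \sin(4 s)$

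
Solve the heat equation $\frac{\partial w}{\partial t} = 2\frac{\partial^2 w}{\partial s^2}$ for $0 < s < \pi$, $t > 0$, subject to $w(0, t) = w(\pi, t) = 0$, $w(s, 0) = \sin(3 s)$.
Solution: Separating variables: $w = \sum c_n e^{-2n^2t} \sin(ns)$. From $w(s,0) = \sin(3 s)$: $c_3=1$.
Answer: $w(s, t) = e^{-18 t} \sin(3 s)$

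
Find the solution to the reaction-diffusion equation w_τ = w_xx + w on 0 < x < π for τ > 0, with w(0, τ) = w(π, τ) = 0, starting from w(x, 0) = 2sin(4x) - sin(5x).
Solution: Substitute w = exp(τ)u.
Then w_τ = exp(τ)(u_τ + u), w_xx = exp(τ)u_xx; substituting and dividing by exp(τ), the lower-order terms cancel: u_τ = u_xx (standard heat equation).
Data for u: u(x,0) = w(x,0) = 2sin(4x) - sin(5x). The boundary conditions carry over: u(0,τ) = u(π,τ) = 0.
Separating variables: u = Σ c_n exp(-n²τ) sin(nx). From u(x,0) = 2sin(4x) - sin(5x): c_4=2, c_5=-1.
So u(x,τ) = 2exp(-16τ)sin(4x) - exp(-25τ)sin(5x), and w(x,τ) = exp(τ)u(x,τ).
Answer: w(x, τ) = 2exp(-15τ)sin(4x) - exp(-24τ)sin(5x)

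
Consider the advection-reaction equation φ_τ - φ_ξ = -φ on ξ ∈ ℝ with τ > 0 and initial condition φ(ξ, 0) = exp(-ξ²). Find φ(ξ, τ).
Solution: Substitute φ = exp(-τ)u.
Then φ_τ = exp(-τ)(u_τ - u), φ_ξ = exp(-τ)u_ξ; substituting and dividing by exp(-τ), the lower-order terms cancel: u_τ - u_ξ = 0 (standard advection equation).
Data for u: u(ξ,0) = φ(ξ,0) = exp(-ξ²).
By characteristics (dξ/dτ = -1), u(ξ,τ) = f(ξ + τ) with f = u(·, 0).
So u(ξ,τ) = exp(-(ξ + τ)²), and φ(ξ,τ) = exp(-τ)u(ξ,τ).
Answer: φ(ξ, τ) = exp(-τ)exp(-(ξ + τ)²)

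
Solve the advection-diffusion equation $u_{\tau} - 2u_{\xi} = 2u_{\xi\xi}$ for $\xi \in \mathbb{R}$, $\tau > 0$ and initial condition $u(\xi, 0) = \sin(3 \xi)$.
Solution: Moving frame: $\eta = \xi + 2\tau$, $\sigma = \tau$, $u = w(\eta,\sigma)$, so $u_{\tau} = w_{\sigma} + 2w_{\eta}$ and $u_{\xi\xi} = w_{\eta\eta}$.
Hence $u_{\tau} - 2u_{\xi} = w_{\sigma}$ and the PDE becomes the heat equation $w_{\sigma} = 2w_{\eta\eta}$ on $\eta \in \mathbb{R}$.
Initial data: $w(\eta,0) = u(\eta,0) = \sin(3 \eta)$. Each mode $\sin(n\eta)$ decays as $e^{-2n^2\sigma}$ on $\mathbb{R}$, so $w(\eta,\sigma) = \sum c_n e^{-2n^2\sigma} \sin(n\eta)$ with $c_3=1$: $w(\eta,\sigma) = e^{-18 \sigma} \sin(3 \eta)$.
Substituting back: $u(\xi,\tau) = w(\xi + 2\tau, \tau)$.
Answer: $u(\xi, \tau) = e^{-18 \tau} \sin(6 \tau + 3 \xi)$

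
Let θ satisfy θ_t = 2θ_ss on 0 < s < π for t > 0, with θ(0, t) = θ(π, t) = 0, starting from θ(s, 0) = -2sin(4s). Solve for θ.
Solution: Separating variables: θ = Σ c_n exp(-2n²t) sin(ns). From θ(s,0) = -2sin(4s): c_4=-2.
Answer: θ(s, t) = -2exp(-32t)sin(4s)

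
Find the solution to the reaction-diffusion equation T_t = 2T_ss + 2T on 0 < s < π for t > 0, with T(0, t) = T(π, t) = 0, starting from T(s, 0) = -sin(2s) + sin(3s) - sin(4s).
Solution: Substitute T = exp(2t)u.
Then T_t = exp(2t)(u_t + 2u), T_ss = exp(2t)u_ss; substituting and dividing by exp(2t), the lower-order terms cancel: u_t = 2u_ss (standard heat equation).
Data for u: u(s,0) = T(s,0) = -sin(2s) + sin(3s) - sin(4s). The boundary conditions carry over: u(0,t) = u(π,t) = 0.
Separating variables: u = Σ c_n exp(-2n²t) sin(ns). From u(s,0) = -sin(2s) + sin(3s) - sin(4s): c_2=-1, c_3=1, c_4=-1.
So u(s,t) = -exp(-8t)sin(2s) + exp(-18t)sin(3s) - exp(-32t)sin(4s), and T(s,t) = exp(2t)u(s,t).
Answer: T(s, t) = -exp(-6t)sin(2s) + exp(-16t)sin(3s) - exp(-30t)sin(4s)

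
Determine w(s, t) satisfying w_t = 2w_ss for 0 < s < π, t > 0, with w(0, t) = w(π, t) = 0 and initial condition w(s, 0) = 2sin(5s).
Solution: Using separation of variables w = X(s)T(t):
Eigenfunctions: sin(ns), n = 1, 2, 3, ...
General solution: w(s, t) = Σ c_n sin(ns) exp(-2n² t)
Matching w(s,0) = 2sin(5s) term by term: c_5=2.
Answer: w(s, t) = 2exp(-50t)sin(5s)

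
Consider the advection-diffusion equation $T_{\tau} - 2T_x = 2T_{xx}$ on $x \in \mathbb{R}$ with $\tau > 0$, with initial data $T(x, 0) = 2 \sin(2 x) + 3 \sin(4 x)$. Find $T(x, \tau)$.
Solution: Moving frame: $\eta = x + 2\tau$, $\sigma = \tau$, $T = u(\eta,\sigma)$, so $T_{\tau} = u_{\sigma} + 2u_{\eta}$ and $T_{xx} = u_{\eta\eta}$.
Hence $T_{\tau} - 2T_x = u_{\sigma}$ and the PDE becomes the heat equation $u_{\sigma} = 2u_{\eta\eta}$ on $\eta \in \mathbb{R}$.
Initial data: $u(\eta,0) = T(\eta,0) = 2 \sin(2 \eta) + 3 \sin(4 \eta)$. Each mode $\sin(n\eta)$ decays as $e^{-2n^2\sigma}$ on $\mathbb{R}$, so $u(\eta,\sigma) = \sum c_n e^{-2n^2\sigma} \sin(n\eta)$ with $c_2=2, c_4=3$: $u(\eta,\sigma) = 2 e^{-8 \sigma} \sin(2 \eta) + 3 e^{-32 \sigma} \sin(4 \eta)$.
Substituting back: $T(x,\tau) = u(x + 2\tau, \tau)$.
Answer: $T(x, \tau) = 2 e^{-8 \tau} \sin(4 \tau + 2 x) + 3 e^{-32 \tau} \sin(8 \tau + 4 x)$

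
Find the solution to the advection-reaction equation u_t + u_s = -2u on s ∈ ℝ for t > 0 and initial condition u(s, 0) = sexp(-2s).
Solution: Substitute u = exp(-2s)w, i.e. w = exp(2s)u.
By the product rule, u_s = exp(-2s)(w_s - 2w), u_t = exp(-2s)w_t.
Substituting into the PDE and dividing by exp(-2s): w_t + (w_s - 2w) = -2w.
The lower-order terms cancel, leaving the standard advection equation w_t + w_s = 0.
Initial data for w: w(s,0) = exp(2s)u(s,0) = s.
Solve for w:
  By method of characteristics (waves move right with speed 1):
  Along characteristics s - t = const, w is constant, so w(s,t) = f(s - t) with f = w(·, 0).
Hence w(s,t) = s - t.
Transform back: u(s,t) = exp(-2s)w(s,t).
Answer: u(s, t) = sexp(-2s) - texp(-2s)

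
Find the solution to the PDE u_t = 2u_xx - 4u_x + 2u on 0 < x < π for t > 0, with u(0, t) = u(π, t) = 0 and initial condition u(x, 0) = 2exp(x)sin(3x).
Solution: Substitute u = exp(x)w.
Then u_x = exp(x)(w_x + w), u_xx = exp(x)(w_xx + 2w_x + w), u_t = exp(x)w_t; substituting and dividing by exp(x), the lower-order terms cancel: w_t = 2w_xx (standard heat equation).
Data for w: w(x,0) = exp(-x)u(x,0) = 2sin(3x). The boundary conditions carry over: w(0,t) = w(π,t) = 0.
Separating variables: w = Σ c_n exp(-2n²t) sin(nx). From w(x,0) = 2sin(3x): c_3=2.
So w(x,t) = 2exp(-18t)sin(3x), and u(x,t) = exp(x)w(x,t).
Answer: u(x, t) = 2exp(-18t)exp(x)sin(3x)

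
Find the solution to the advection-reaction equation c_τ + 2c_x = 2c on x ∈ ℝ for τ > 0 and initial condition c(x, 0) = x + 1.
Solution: Substitute c = exp(2τ)u.
Then c_τ = exp(2τ)(u_τ + 2u), c_x = exp(2τ)u_x; substituting and dividing by exp(2τ), the lower-order terms cancel: u_τ + 2u_x = 0 (standard advection equation).
Data for u: u(x,0) = c(x,0) = x + 1.
By characteristics (dx/dτ = 2), u(x,τ) = f(x - 2τ) with f = u(·, 0).
So u(x,τ) = x - 2τ + 1, and c(x,τ) = exp(2τ)u(x,τ).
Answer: c(x, τ) = xexp(2τ) - 2τexp(2τ) + exp(2τ)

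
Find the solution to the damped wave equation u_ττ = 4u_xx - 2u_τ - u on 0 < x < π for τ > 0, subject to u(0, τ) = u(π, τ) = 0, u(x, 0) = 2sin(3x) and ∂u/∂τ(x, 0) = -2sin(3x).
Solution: Substitute u = exp(-τ)w.
Then u_τ = exp(-τ)(w_τ - w), u_ττ = exp(-τ)(w_ττ - 2w_τ + w), u_xx = exp(-τ)w_xx; substituting and dividing by exp(-τ), the lower-order terms cancel: w_ττ = 4w_xx (standard wave equation).
Data for w: w(x,0) = u(x,0) = 2sin(3x); w_τ(x,0) = u_τ(x,0) + u(x,0) = 0. The boundary conditions carry over: w(0,τ) = w(π,τ) = 0.
Separating variables: w = Σ [A_n cos(ω_n τ) + B_n sin(ω_n τ)] sin(nx), ω_n = 2n. From ICs: A_3=2.
So w(x,τ) = 2sin(3x)cos(6τ), and u(x,τ) = exp(-τ)w(x,τ).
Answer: u(x, τ) = 2exp(-τ)sin(3x)cos(6τ)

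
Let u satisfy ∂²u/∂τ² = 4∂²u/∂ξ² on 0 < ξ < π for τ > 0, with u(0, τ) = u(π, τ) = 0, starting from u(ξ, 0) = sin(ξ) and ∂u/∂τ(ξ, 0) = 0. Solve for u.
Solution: Separating variables: u = Σ [A_n cos(ω_n τ) + B_n sin(ω_n τ)] sin(nξ), ω_n = 2n. From ICs: A_1=1.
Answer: u(ξ, τ) = sin(ξ)cos(2τ)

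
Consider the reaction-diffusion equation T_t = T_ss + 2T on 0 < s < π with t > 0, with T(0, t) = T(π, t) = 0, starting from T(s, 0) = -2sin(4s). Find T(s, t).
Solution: Substitute T = exp(2t)u.
Then T_t = exp(2t)(u_t + 2u), T_ss = exp(2t)u_ss; substituting and dividing by exp(2t), the lower-order terms cancel: u_t = u_ss (standard heat equation).
Data for u: u(s,0) = T(s,0) = -2sin(4s). The boundary conditions carry over: u(0,t) = u(π,t) = 0.
Separating variables: u = Σ c_n exp(-n²t) sin(ns). From u(s,0) = -2sin(4s): c_4=-2.
So u(s,t) = -2exp(-16t)sin(4s), and T(s,t) = exp(2t)u(s,t).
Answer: T(s, t) = -2exp(-14t)sin(4s)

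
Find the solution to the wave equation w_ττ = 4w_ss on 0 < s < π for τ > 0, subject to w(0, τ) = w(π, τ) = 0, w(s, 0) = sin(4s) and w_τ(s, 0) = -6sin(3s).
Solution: Separating variables: w = Σ [A_n cos(ω_n τ) + B_n sin(ω_n τ)] sin(ns), ω_n = 2n. From ICs (B_n = velocity coefficient / ω_n): A_4=1, B_3=-1.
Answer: w(s, τ) = -sin(3s)sin(6τ) + sin(4s)cos(8τ)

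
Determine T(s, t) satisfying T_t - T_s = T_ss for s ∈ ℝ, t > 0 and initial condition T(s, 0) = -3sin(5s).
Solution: Moving frame: η = s + t, σ = t, T = u(η,σ), so T_t = u_σ + u_η and T_ss = u_ηη.
Hence T_t - T_s = u_σ and the PDE becomes the heat equation u_σ = u_ηη on η ∈ ℝ.
Initial data: u(η,0) = T(η,0) = -3sin(5η). Each mode sin(nη) decays as exp(-n²σ) on ℝ, so u(η,σ) = Σ c_n exp(-n²σ) sin(nη) with c_5=-3: u(η,σ) = -3exp(-25σ)sin(5η).
Substituting back: T(s,t) = u(s + t, t).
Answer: T(s, t) = -3exp(-25t)sin(5s + 5t)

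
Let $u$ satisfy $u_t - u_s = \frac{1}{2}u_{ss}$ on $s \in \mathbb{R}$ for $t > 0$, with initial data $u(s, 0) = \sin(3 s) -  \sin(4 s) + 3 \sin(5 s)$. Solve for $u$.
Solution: Moving frame: $\eta = s + t$, $\sigma = t$, $u = w(\eta,\sigma)$, so $u_t = w_{\sigma} + w_{\eta}$ and $u_{ss} = w_{\eta\eta}$.
Hence $u_t - u_s = w_{\sigma}$ and the PDE becomes the heat equation $w_{\sigma} = \frac{1}{2}w_{\eta\eta}$ on $\eta \in \mathbb{R}$.
Initial data: $w(\eta,0) = u(\eta,0) = \sin(3 \eta) - \sin(4 \eta) + 3 \sin(5 \eta)$. Each mode $\sin(n\eta)$ decays as $e^{-n^2\sigma/2}$ on $\mathbb{R}$, so $w(\eta,\sigma) = \sum c_n e^{-n^2\sigma/2} \sin(n\eta)$ with $c_3=1, c_4=-1, c_5=3$: $w(\eta,\sigma) = - e^{-8 \sigma} \sin(4 \eta) + e^{-9 \sigma/2} \sin(3 \eta) + 3 e^{-25 \sigma/2} \sin(5 \eta)$.
Substituting back: $u(s,t) = w(s + t, t)$.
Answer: $u(s, t) = - e^{-8 t} \sin(4 s + 4 t) + e^{-9 t/2} \sin(3 s + 3 t) + 3 e^{-25 t/2} \sin(5 s + 5 t)$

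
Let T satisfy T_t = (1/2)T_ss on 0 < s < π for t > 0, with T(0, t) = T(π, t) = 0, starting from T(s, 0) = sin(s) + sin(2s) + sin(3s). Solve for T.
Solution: Separating variables: T = Σ c_n exp(-n²t/2) sin(ns). From T(s,0) = sin(s) + sin(2s) + sin(3s): c_1=1, c_2=1, c_3=1.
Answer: T(s, t) = exp(-2t)sin(2s) + exp(-t/2)sin(s) + exp(-9t/2)sin(3s)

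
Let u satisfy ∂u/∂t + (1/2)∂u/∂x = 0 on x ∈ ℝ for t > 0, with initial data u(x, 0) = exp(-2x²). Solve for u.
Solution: By method of characteristics (waves move right with speed 1/2):
Along characteristics x - (1/2)t = const, u is constant, so u(x,t) = f(x - (1/2)t) with f = u(·, 0).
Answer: u(x, t) = exp(-2(-t/2 + x)²)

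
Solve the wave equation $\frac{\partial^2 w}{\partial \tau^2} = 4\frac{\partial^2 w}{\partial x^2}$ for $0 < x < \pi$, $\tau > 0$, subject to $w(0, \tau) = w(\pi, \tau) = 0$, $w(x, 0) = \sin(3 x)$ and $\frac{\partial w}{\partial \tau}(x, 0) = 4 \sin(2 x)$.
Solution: Separating variables: $w = \sum [A_n \cos(\omega_n \tau) + B_n \sin(\omega_n \tau)] \sin(nx)$, $\omega_n = 2n$. From ICs ($B_n$ = velocity coefficient / $\omega_n$): $A_3=1, B_2=1$.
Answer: $w(x, \tau) = \sin(4 \tau) \sin(2 x) + \sin(3 x) \cos(6 \tau)$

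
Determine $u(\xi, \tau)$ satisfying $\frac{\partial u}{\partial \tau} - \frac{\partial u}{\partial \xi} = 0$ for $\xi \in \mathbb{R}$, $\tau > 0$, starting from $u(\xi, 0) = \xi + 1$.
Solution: By method of characteristics (waves move left with speed 1):
Along characteristics $\xi + \tau =$ const, $u$ is constant, so $u(\xi,\tau) = f(\xi + \tau)$ with $f = u( \cdot , 0)$.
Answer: $u(\xi, \tau) = \tau + \xi + 1$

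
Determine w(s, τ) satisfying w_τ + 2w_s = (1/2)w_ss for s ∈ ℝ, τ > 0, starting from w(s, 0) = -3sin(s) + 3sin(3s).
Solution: Moving frame: η = s - 2τ, σ = τ, w = u(η,σ), so w_τ = u_σ - 2u_η and w_ss = u_ηη.
Hence w_τ + 2w_s = u_σ and the PDE becomes the heat equation u_σ = (1/2)u_ηη on η ∈ ℝ.
Initial data: u(η,0) = w(η,0) = -3sin(η) + 3sin(3η). Each mode sin(nη) decays as exp(-n²σ/2) on ℝ, so u(η,σ) = Σ c_n exp(-n²σ/2) sin(nη) with c_1=-3, c_3=3: u(η,σ) = -3exp(-σ/2)sin(η) + 3exp(-9σ/2)sin(3η).
Substituting back: w(s,τ) = u(s - 2τ, τ).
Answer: w(s, τ) = -3exp(-τ/2)sin(s - 2τ) + 3exp(-9τ/2)sin(3s - 6τ)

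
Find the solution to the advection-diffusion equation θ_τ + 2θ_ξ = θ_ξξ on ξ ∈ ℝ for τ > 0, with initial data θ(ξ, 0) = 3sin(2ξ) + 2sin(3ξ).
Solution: Change to a moving frame: let η = ξ - 2τ, σ = τ and write θ(ξ,τ) = u(η,σ).
By the chain rule θ_τ = u_σ - 2u_η, θ_ξ = u_η, θ_ξξ = u_ηη.
Then θ_τ + 2θ_ξ = u_σ: the advection term cancels and the PDE becomes the heat equation u_σ = u_ηη on η ∈ ℝ.
Initial data: u(η,0) = θ(η,0) = 3sin(2η) + 2sin(3η).
On η ∈ ℝ each mode satisfies (sin(nη))″ = -n² sin(nη), so exp(-n²σ) sin(nη) solves the heat equation; by superposition u(η,σ) = Σ c_n exp(-n²σ) sin(nη).
Reading off the coefficients: c_2=3, c_3=2, so u(η,σ) = 3exp(-4σ)sin(2η) + 2exp(-9σ)sin(3η).
Substituting back η = ξ - 2τ, σ = τ: θ(ξ,τ) = u(ξ - 2τ, τ).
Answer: θ(ξ, τ) = 3exp(-4τ)sin(2ξ - 4τ) + 2exp(-9τ)sin(3ξ - 6τ)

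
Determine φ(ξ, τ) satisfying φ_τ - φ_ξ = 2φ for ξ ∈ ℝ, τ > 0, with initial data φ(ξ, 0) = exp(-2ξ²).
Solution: Substitute φ = exp(2τ)u.
Then φ_τ = exp(2τ)(u_τ + 2u), φ_ξ = exp(2τ)u_ξ; substituting and dividing by exp(2τ), the lower-order terms cancel: u_τ - u_ξ = 0 (standard advection equation).
Data for u: u(ξ,0) = φ(ξ,0) = exp(-2ξ²).
By characteristics (dξ/dτ = -1), u(ξ,τ) = f(ξ + τ) with f = u(·, 0).
So u(ξ,τ) = exp(-2(ξ + τ)²), and φ(ξ,τ) = exp(2τ)u(ξ,τ).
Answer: φ(ξ, τ) = exp(2τ)exp(-2(ξ + τ)²)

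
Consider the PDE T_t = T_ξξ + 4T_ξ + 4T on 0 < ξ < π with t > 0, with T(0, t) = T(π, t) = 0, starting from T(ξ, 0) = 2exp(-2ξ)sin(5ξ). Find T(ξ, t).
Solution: Substitute T = exp(-2ξ)u, i.e. u = exp(2ξ)T.
By the product rule, T_ξ = exp(-2ξ)(u_ξ - 2u), T_ξξ = exp(-2ξ)(u_ξξ - 4u_ξ + 4u), T_t = exp(-2ξ)u_t.
Substituting into the PDE and dividing by exp(-2ξ): u_t = (u_ξξ - 4u_ξ + 4u) + 4(u_ξ - 2u) + 4u.
The lower-order terms cancel, leaving the standard heat equation u_t = u_ξξ.
Initial data for u: u(ξ,0) = exp(2ξ)T(ξ,0) = 2sin(5ξ). The boundary conditions carry over: u(0,t) = u(π,t) = 0.
Solve for u:
  Using separation of variables u = X(ξ)G(t):
  Eigenfunctions: sin(nξ), n = 1, 2, 3, ...
  General solution: u(ξ, t) = Σ c_n sin(nξ) exp(-n² t)
  Matching u(ξ,0) = 2sin(5ξ) term by term: c_5=2.
Hence u(ξ,t) = 2exp(-25t)sin(5ξ).
Transform back: T(ξ,t) = exp(-2ξ)u(ξ,t).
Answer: T(ξ, t) = 2exp(-25t)exp(-2ξ)sin(5ξ)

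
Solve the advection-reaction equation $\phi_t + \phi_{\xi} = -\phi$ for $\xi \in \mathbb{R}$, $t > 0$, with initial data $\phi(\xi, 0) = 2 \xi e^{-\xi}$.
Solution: Substitute $\phi = e^{-\xi}u$, i.e. $u = e^{\xi}\phi$.
By the product rule, $\phi_{\xi} = e^{-\xi}(u_{\xi} - u)$, $\phi_t = e^{-\xi}u_t$.
Substituting into the PDE and dividing by $e^{-\xi}$: $u_t + (u_{\xi} - u) = -u$.
The lower-order terms cancel, leaving the standard advection equation $u_t + u_{\xi} = 0$.
Initial data for $u$: $u(\xi,0) = e^{\xi}\phi(\xi,0) = 2 \xi$.
Solve for $u$:
  By method of characteristics (waves move right with speed 1):
  Along characteristics $\xi - t =$ const, $u$ is constant, so $u(\xi,t) = f(\xi - t)$ with $f = u( \cdot , 0)$.
Hence $u(\xi,t) = -2 t + 2 \xi$.
Transform back: $\phi(\xi,t) = e^{-\xi}u(\xi,t)$.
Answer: $\phi(\xi, t) = 2 \xi e^{-\xi} - 2 t e^{-\xi}$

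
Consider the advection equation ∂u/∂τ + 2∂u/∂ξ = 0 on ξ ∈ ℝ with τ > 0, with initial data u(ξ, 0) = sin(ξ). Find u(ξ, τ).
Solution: By method of characteristics (waves move right with speed 2):
Along characteristics ξ - 2τ = const, u is constant, so u(ξ,τ) = f(ξ - 2τ) with f = u(·, 0).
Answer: u(ξ, τ) = sin(ξ - 2τ)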